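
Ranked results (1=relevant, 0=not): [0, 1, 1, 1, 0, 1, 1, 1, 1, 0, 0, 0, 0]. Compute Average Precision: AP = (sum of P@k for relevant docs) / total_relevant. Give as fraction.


Computing P@k for each relevant position:
Position 1: not relevant
Position 2: relevant, P@2 = 1/2 = 1/2
Position 3: relevant, P@3 = 2/3 = 2/3
Position 4: relevant, P@4 = 3/4 = 3/4
Position 5: not relevant
Position 6: relevant, P@6 = 4/6 = 2/3
Position 7: relevant, P@7 = 5/7 = 5/7
Position 8: relevant, P@8 = 6/8 = 3/4
Position 9: relevant, P@9 = 7/9 = 7/9
Position 10: not relevant
Position 11: not relevant
Position 12: not relevant
Position 13: not relevant
Sum of P@k = 1/2 + 2/3 + 3/4 + 2/3 + 5/7 + 3/4 + 7/9 = 304/63
AP = 304/63 / 7 = 304/441

304/441


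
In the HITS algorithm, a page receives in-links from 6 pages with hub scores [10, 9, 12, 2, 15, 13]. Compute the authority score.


Authority = sum of hub scores of in-linkers
In-link 1: hub score = 10
In-link 2: hub score = 9
In-link 3: hub score = 12
In-link 4: hub score = 2
In-link 5: hub score = 15
In-link 6: hub score = 13
Authority = 10 + 9 + 12 + 2 + 15 + 13 = 61

61


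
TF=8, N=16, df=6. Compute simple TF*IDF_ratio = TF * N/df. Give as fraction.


TF * (N/df)
= 8 * (16/6)
= 8 * 8/3
= 64/3

64/3


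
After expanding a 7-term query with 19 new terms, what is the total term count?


Original terms: 7
Expansion terms: 19
Total = 7 + 19 = 26

26


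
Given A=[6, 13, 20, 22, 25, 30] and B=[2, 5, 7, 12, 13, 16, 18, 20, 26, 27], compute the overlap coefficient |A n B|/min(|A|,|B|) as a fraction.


A intersect B = [13, 20]
|A intersect B| = 2
min(|A|, |B|) = min(6, 10) = 6
Overlap = 2 / 6 = 1/3

1/3


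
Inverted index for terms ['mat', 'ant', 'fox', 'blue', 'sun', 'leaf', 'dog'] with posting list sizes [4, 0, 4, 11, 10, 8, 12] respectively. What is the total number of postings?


Summing posting list sizes:
'mat': 4 postings
'ant': 0 postings
'fox': 4 postings
'blue': 11 postings
'sun': 10 postings
'leaf': 8 postings
'dog': 12 postings
Total = 4 + 0 + 4 + 11 + 10 + 8 + 12 = 49

49


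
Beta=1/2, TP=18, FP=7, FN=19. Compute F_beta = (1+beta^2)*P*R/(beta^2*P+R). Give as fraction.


P = TP/(TP+FP) = 18/25 = 18/25
R = TP/(TP+FN) = 18/37 = 18/37
beta^2 = 1/2^2 = 1/4
(1 + beta^2) = 5/4
Numerator = (1+beta^2)*P*R = 81/185
Denominator = beta^2*P + R = 9/50 + 18/37 = 1233/1850
F_beta = 90/137

90/137


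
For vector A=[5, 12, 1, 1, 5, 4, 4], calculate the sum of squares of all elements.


|A|^2 = sum of squared components
A[0]^2 = 5^2 = 25
A[1]^2 = 12^2 = 144
A[2]^2 = 1^2 = 1
A[3]^2 = 1^2 = 1
A[4]^2 = 5^2 = 25
A[5]^2 = 4^2 = 16
A[6]^2 = 4^2 = 16
Sum = 25 + 144 + 1 + 1 + 25 + 16 + 16 = 228

228


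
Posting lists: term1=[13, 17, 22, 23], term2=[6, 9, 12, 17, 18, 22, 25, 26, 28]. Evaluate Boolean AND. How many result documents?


Boolean AND: find intersection of posting lists
term1 docs: [13, 17, 22, 23]
term2 docs: [6, 9, 12, 17, 18, 22, 25, 26, 28]
Intersection: [17, 22]
|intersection| = 2

2


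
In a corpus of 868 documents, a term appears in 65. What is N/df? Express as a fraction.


IDF ratio = N / df
= 868 / 65
= 868/65

868/65


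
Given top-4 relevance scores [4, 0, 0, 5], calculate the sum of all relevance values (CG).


Cumulative Gain = sum of relevance scores
Position 1: rel=4, running sum=4
Position 2: rel=0, running sum=4
Position 3: rel=0, running sum=4
Position 4: rel=5, running sum=9
CG = 9

9


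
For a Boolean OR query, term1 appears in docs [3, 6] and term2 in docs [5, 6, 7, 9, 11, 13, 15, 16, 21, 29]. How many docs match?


Boolean OR: find union of posting lists
term1 docs: [3, 6]
term2 docs: [5, 6, 7, 9, 11, 13, 15, 16, 21, 29]
Union: [3, 5, 6, 7, 9, 11, 13, 15, 16, 21, 29]
|union| = 11

11


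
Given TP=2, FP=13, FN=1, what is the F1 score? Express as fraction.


F1 = 2 * P * R / (P + R)
P = TP/(TP+FP) = 2/15 = 2/15
R = TP/(TP+FN) = 2/3 = 2/3
2 * P * R = 2 * 2/15 * 2/3 = 8/45
P + R = 2/15 + 2/3 = 4/5
F1 = 8/45 / 4/5 = 2/9

2/9


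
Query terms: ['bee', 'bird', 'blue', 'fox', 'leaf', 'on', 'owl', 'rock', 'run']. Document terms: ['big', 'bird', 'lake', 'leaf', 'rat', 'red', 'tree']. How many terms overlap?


Query terms: ['bee', 'bird', 'blue', 'fox', 'leaf', 'on', 'owl', 'rock', 'run']
Document terms: ['big', 'bird', 'lake', 'leaf', 'rat', 'red', 'tree']
Common terms: ['bird', 'leaf']
Overlap count = 2

2


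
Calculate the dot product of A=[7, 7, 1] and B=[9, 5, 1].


Dot product = sum of element-wise products
A[0]*B[0] = 7*9 = 63
A[1]*B[1] = 7*5 = 35
A[2]*B[2] = 1*1 = 1
Sum = 63 + 35 + 1 = 99

99


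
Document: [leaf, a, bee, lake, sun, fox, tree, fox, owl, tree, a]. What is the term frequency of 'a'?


Document has 11 words
Scanning for 'a':
Found at positions: [1, 10]
Count = 2

2


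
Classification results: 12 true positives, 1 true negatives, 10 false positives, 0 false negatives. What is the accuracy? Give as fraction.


Accuracy = (TP + TN) / (TP + TN + FP + FN)
TP + TN = 12 + 1 = 13
Total = 12 + 1 + 10 + 0 = 23
Accuracy = 13 / 23 = 13/23

13/23


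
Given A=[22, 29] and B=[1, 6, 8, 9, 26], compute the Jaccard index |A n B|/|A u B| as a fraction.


A intersect B = []
|A intersect B| = 0
A union B = [1, 6, 8, 9, 22, 26, 29]
|A union B| = 7
Jaccard = 0/7 = 0

0


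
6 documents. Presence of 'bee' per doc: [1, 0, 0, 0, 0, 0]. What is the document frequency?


Checking each document for 'bee':
Doc 1: present
Doc 2: absent
Doc 3: absent
Doc 4: absent
Doc 5: absent
Doc 6: absent
df = sum of presences = 1 + 0 + 0 + 0 + 0 + 0 = 1

1


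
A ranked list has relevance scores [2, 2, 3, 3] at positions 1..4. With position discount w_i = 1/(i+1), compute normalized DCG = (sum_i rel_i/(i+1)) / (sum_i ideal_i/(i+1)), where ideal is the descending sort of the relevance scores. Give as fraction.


Position discount weights w_i = 1/(i+1) for i=1..4:
Weights = [1/2, 1/3, 1/4, 1/5]
Actual relevance: [2, 2, 3, 3]
DCG = 2/2 + 2/3 + 3/4 + 3/5 = 181/60
Ideal relevance (sorted desc): [3, 3, 2, 2]
Ideal DCG = 3/2 + 3/3 + 2/4 + 2/5 = 17/5
nDCG = DCG / ideal_DCG = 181/60 / 17/5 = 181/204

181/204


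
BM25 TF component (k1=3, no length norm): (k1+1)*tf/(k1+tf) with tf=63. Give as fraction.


BM25 TF component = (k1+1)*tf / (k1+tf)
k1 = 3, tf = 63
Numerator = (3+1)*63 = 252
Denominator = 3 + 63 = 66
= 252/66 = 42/11

42/11


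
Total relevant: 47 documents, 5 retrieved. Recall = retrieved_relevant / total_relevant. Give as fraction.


Recall = retrieved_relevant / total_relevant
= 5 / 47
= 5 / (5 + 42)
= 5/47

5/47


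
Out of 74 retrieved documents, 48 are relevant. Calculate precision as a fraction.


Precision = relevant_retrieved / total_retrieved
= 48 / 74
= 48 / (48 + 26)
= 24/37

24/37


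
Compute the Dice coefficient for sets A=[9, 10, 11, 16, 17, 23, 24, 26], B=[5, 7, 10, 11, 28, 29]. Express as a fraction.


A intersect B = [10, 11]
|A intersect B| = 2
|A| = 8, |B| = 6
Dice = 2*2 / (8+6)
= 4 / 14 = 2/7

2/7


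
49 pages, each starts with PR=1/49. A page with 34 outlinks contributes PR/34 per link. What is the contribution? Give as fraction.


Initial PR = 1/49 = 1/49
Outlinks = 34
Contribution per link = PR / outlinks
= 1/49 / 34
= 1/1666

1/1666


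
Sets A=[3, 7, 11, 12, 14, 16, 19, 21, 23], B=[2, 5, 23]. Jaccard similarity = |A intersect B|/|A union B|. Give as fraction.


A intersect B = [23]
|A intersect B| = 1
A union B = [2, 3, 5, 7, 11, 12, 14, 16, 19, 21, 23]
|A union B| = 11
Jaccard = 1/11 = 1/11

1/11


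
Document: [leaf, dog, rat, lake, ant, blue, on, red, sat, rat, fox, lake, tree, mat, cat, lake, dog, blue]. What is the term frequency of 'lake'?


Document has 18 words
Scanning for 'lake':
Found at positions: [3, 11, 15]
Count = 3

3


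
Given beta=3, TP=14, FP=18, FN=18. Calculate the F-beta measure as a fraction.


P = TP/(TP+FP) = 14/32 = 7/16
R = TP/(TP+FN) = 14/32 = 7/16
beta^2 = 3^2 = 9
(1 + beta^2) = 10
Numerator = (1+beta^2)*P*R = 245/128
Denominator = beta^2*P + R = 63/16 + 7/16 = 35/8
F_beta = 7/16

7/16


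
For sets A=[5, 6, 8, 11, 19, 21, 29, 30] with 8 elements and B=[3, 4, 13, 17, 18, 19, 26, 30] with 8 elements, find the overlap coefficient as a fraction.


A intersect B = [19, 30]
|A intersect B| = 2
min(|A|, |B|) = min(8, 8) = 8
Overlap = 2 / 8 = 1/4

1/4


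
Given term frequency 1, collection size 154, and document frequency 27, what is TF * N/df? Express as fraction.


TF * (N/df)
= 1 * (154/27)
= 1 * 154/27
= 154/27

154/27


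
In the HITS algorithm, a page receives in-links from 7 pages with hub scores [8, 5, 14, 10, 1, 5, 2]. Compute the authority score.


Authority = sum of hub scores of in-linkers
In-link 1: hub score = 8
In-link 2: hub score = 5
In-link 3: hub score = 14
In-link 4: hub score = 10
In-link 5: hub score = 1
In-link 6: hub score = 5
In-link 7: hub score = 2
Authority = 8 + 5 + 14 + 10 + 1 + 5 + 2 = 45

45


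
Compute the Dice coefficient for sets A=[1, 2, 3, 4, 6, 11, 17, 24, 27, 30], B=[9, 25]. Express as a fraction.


A intersect B = []
|A intersect B| = 0
|A| = 10, |B| = 2
Dice = 2*0 / (10+2)
= 0 / 12 = 0

0


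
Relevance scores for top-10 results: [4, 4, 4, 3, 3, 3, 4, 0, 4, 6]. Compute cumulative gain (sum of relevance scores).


Cumulative Gain = sum of relevance scores
Position 1: rel=4, running sum=4
Position 2: rel=4, running sum=8
Position 3: rel=4, running sum=12
Position 4: rel=3, running sum=15
Position 5: rel=3, running sum=18
Position 6: rel=3, running sum=21
Position 7: rel=4, running sum=25
Position 8: rel=0, running sum=25
Position 9: rel=4, running sum=29
Position 10: rel=6, running sum=35
CG = 35

35


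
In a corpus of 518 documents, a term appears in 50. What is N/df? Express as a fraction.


IDF ratio = N / df
= 518 / 50
= 259/25

259/25


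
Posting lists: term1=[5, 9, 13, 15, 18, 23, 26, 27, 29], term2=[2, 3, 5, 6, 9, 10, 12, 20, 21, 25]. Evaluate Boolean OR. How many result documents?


Boolean OR: find union of posting lists
term1 docs: [5, 9, 13, 15, 18, 23, 26, 27, 29]
term2 docs: [2, 3, 5, 6, 9, 10, 12, 20, 21, 25]
Union: [2, 3, 5, 6, 9, 10, 12, 13, 15, 18, 20, 21, 23, 25, 26, 27, 29]
|union| = 17

17


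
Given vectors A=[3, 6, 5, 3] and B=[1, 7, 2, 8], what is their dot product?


Dot product = sum of element-wise products
A[0]*B[0] = 3*1 = 3
A[1]*B[1] = 6*7 = 42
A[2]*B[2] = 5*2 = 10
A[3]*B[3] = 3*8 = 24
Sum = 3 + 42 + 10 + 24 = 79

79


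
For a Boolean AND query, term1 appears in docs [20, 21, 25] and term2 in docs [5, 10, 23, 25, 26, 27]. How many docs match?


Boolean AND: find intersection of posting lists
term1 docs: [20, 21, 25]
term2 docs: [5, 10, 23, 25, 26, 27]
Intersection: [25]
|intersection| = 1

1


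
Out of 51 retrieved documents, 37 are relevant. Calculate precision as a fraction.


Precision = relevant_retrieved / total_retrieved
= 37 / 51
= 37 / (37 + 14)
= 37/51

37/51


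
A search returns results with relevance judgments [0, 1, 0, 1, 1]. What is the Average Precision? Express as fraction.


Computing P@k for each relevant position:
Position 1: not relevant
Position 2: relevant, P@2 = 1/2 = 1/2
Position 3: not relevant
Position 4: relevant, P@4 = 2/4 = 1/2
Position 5: relevant, P@5 = 3/5 = 3/5
Sum of P@k = 1/2 + 1/2 + 3/5 = 8/5
AP = 8/5 / 3 = 8/15

8/15


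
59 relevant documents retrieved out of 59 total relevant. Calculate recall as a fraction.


Recall = retrieved_relevant / total_relevant
= 59 / 59
= 59 / (59 + 0)
= 1

1


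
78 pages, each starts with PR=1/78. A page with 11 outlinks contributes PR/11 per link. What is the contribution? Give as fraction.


Initial PR = 1/78 = 1/78
Outlinks = 11
Contribution per link = PR / outlinks
= 1/78 / 11
= 1/858

1/858


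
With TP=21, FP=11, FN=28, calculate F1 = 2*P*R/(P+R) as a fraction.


F1 = 2 * P * R / (P + R)
P = TP/(TP+FP) = 21/32 = 21/32
R = TP/(TP+FN) = 21/49 = 3/7
2 * P * R = 2 * 21/32 * 3/7 = 9/16
P + R = 21/32 + 3/7 = 243/224
F1 = 9/16 / 243/224 = 14/27

14/27


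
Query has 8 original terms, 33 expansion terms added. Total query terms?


Original terms: 8
Expansion terms: 33
Total = 8 + 33 = 41

41


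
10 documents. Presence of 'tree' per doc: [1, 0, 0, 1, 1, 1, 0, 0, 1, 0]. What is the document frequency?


Checking each document for 'tree':
Doc 1: present
Doc 2: absent
Doc 3: absent
Doc 4: present
Doc 5: present
Doc 6: present
Doc 7: absent
Doc 8: absent
Doc 9: present
Doc 10: absent
df = sum of presences = 1 + 0 + 0 + 1 + 1 + 1 + 0 + 0 + 1 + 0 = 5

5


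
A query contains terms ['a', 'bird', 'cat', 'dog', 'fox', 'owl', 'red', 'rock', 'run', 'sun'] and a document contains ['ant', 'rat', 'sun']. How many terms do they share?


Query terms: ['a', 'bird', 'cat', 'dog', 'fox', 'owl', 'red', 'rock', 'run', 'sun']
Document terms: ['ant', 'rat', 'sun']
Common terms: ['sun']
Overlap count = 1

1


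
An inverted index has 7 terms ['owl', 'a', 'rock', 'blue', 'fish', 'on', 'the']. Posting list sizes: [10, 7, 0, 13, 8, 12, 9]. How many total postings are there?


Summing posting list sizes:
'owl': 10 postings
'a': 7 postings
'rock': 0 postings
'blue': 13 postings
'fish': 8 postings
'on': 12 postings
'the': 9 postings
Total = 10 + 7 + 0 + 13 + 8 + 12 + 9 = 59

59


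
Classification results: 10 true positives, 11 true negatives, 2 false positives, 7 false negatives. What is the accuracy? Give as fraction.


Accuracy = (TP + TN) / (TP + TN + FP + FN)
TP + TN = 10 + 11 = 21
Total = 10 + 11 + 2 + 7 = 30
Accuracy = 21 / 30 = 7/10

7/10


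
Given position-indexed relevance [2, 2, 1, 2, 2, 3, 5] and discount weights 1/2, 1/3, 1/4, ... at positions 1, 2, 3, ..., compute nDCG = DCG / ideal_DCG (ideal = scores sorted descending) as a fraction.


Position discount weights w_i = 1/(i+1) for i=1..7:
Weights = [1/2, 1/3, 1/4, 1/5, 1/6, 1/7, 1/8]
Actual relevance: [2, 2, 1, 2, 2, 3, 5]
DCG = 2/2 + 2/3 + 1/4 + 2/5 + 2/6 + 3/7 + 5/8 = 1037/280
Ideal relevance (sorted desc): [5, 3, 2, 2, 2, 2, 1]
Ideal DCG = 5/2 + 3/3 + 2/4 + 2/5 + 2/6 + 2/7 + 1/8 = 4321/840
nDCG = DCG / ideal_DCG = 1037/280 / 4321/840 = 3111/4321

3111/4321


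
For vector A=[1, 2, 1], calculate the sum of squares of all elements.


|A|^2 = sum of squared components
A[0]^2 = 1^2 = 1
A[1]^2 = 2^2 = 4
A[2]^2 = 1^2 = 1
Sum = 1 + 4 + 1 = 6

6


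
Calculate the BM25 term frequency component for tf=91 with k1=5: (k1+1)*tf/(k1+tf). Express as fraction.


BM25 TF component = (k1+1)*tf / (k1+tf)
k1 = 5, tf = 91
Numerator = (5+1)*91 = 546
Denominator = 5 + 91 = 96
= 546/96 = 91/16

91/16


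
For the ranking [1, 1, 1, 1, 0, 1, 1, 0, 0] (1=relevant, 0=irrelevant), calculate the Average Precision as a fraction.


Computing P@k for each relevant position:
Position 1: relevant, P@1 = 1/1 = 1
Position 2: relevant, P@2 = 2/2 = 1
Position 3: relevant, P@3 = 3/3 = 1
Position 4: relevant, P@4 = 4/4 = 1
Position 5: not relevant
Position 6: relevant, P@6 = 5/6 = 5/6
Position 7: relevant, P@7 = 6/7 = 6/7
Position 8: not relevant
Position 9: not relevant
Sum of P@k = 1 + 1 + 1 + 1 + 5/6 + 6/7 = 239/42
AP = 239/42 / 6 = 239/252

239/252


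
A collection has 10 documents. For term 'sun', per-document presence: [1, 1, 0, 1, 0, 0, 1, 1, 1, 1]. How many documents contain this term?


Checking each document for 'sun':
Doc 1: present
Doc 2: present
Doc 3: absent
Doc 4: present
Doc 5: absent
Doc 6: absent
Doc 7: present
Doc 8: present
Doc 9: present
Doc 10: present
df = sum of presences = 1 + 1 + 0 + 1 + 0 + 0 + 1 + 1 + 1 + 1 = 7

7


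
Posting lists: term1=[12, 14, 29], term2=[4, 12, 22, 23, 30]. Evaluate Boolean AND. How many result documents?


Boolean AND: find intersection of posting lists
term1 docs: [12, 14, 29]
term2 docs: [4, 12, 22, 23, 30]
Intersection: [12]
|intersection| = 1

1


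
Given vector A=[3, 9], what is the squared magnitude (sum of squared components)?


|A|^2 = sum of squared components
A[0]^2 = 3^2 = 9
A[1]^2 = 9^2 = 81
Sum = 9 + 81 = 90

90


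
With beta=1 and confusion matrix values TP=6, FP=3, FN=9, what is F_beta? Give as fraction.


P = TP/(TP+FP) = 6/9 = 2/3
R = TP/(TP+FN) = 6/15 = 2/5
beta^2 = 1^2 = 1
(1 + beta^2) = 2
Numerator = (1+beta^2)*P*R = 8/15
Denominator = beta^2*P + R = 2/3 + 2/5 = 16/15
F_beta = 1/2

1/2


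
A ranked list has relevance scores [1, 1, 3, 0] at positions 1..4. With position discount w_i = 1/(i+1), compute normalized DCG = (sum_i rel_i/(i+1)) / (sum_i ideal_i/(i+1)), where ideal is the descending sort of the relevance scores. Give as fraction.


Position discount weights w_i = 1/(i+1) for i=1..4:
Weights = [1/2, 1/3, 1/4, 1/5]
Actual relevance: [1, 1, 3, 0]
DCG = 1/2 + 1/3 + 3/4 + 0/5 = 19/12
Ideal relevance (sorted desc): [3, 1, 1, 0]
Ideal DCG = 3/2 + 1/3 + 1/4 + 0/5 = 25/12
nDCG = DCG / ideal_DCG = 19/12 / 25/12 = 19/25

19/25


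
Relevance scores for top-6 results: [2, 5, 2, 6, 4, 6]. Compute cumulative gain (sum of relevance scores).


Cumulative Gain = sum of relevance scores
Position 1: rel=2, running sum=2
Position 2: rel=5, running sum=7
Position 3: rel=2, running sum=9
Position 4: rel=6, running sum=15
Position 5: rel=4, running sum=19
Position 6: rel=6, running sum=25
CG = 25

25


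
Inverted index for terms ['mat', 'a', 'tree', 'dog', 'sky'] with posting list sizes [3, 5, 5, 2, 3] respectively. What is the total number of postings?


Summing posting list sizes:
'mat': 3 postings
'a': 5 postings
'tree': 5 postings
'dog': 2 postings
'sky': 3 postings
Total = 3 + 5 + 5 + 2 + 3 = 18

18


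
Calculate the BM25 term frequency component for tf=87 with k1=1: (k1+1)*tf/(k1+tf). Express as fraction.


BM25 TF component = (k1+1)*tf / (k1+tf)
k1 = 1, tf = 87
Numerator = (1+1)*87 = 174
Denominator = 1 + 87 = 88
= 174/88 = 87/44

87/44


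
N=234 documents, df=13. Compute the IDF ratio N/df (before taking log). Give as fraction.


IDF ratio = N / df
= 234 / 13
= 18

18


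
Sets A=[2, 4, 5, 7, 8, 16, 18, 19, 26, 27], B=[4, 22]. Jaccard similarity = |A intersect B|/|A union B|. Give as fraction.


A intersect B = [4]
|A intersect B| = 1
A union B = [2, 4, 5, 7, 8, 16, 18, 19, 22, 26, 27]
|A union B| = 11
Jaccard = 1/11 = 1/11

1/11


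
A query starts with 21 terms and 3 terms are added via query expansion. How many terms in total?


Original terms: 21
Expansion terms: 3
Total = 21 + 3 = 24

24


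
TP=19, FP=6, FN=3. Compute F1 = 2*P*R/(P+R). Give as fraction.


F1 = 2 * P * R / (P + R)
P = TP/(TP+FP) = 19/25 = 19/25
R = TP/(TP+FN) = 19/22 = 19/22
2 * P * R = 2 * 19/25 * 19/22 = 361/275
P + R = 19/25 + 19/22 = 893/550
F1 = 361/275 / 893/550 = 38/47

38/47


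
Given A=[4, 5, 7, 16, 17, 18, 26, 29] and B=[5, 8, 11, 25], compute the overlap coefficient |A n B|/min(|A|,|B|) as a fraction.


A intersect B = [5]
|A intersect B| = 1
min(|A|, |B|) = min(8, 4) = 4
Overlap = 1 / 4 = 1/4

1/4


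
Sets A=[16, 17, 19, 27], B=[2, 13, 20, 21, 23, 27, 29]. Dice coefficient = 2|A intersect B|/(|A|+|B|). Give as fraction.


A intersect B = [27]
|A intersect B| = 1
|A| = 4, |B| = 7
Dice = 2*1 / (4+7)
= 2 / 11 = 2/11

2/11


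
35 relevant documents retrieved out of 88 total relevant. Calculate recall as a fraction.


Recall = retrieved_relevant / total_relevant
= 35 / 88
= 35 / (35 + 53)
= 35/88

35/88


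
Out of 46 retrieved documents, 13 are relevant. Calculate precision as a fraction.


Precision = relevant_retrieved / total_retrieved
= 13 / 46
= 13 / (13 + 33)
= 13/46

13/46


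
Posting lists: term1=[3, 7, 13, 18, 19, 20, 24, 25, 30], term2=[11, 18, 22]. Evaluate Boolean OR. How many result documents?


Boolean OR: find union of posting lists
term1 docs: [3, 7, 13, 18, 19, 20, 24, 25, 30]
term2 docs: [11, 18, 22]
Union: [3, 7, 11, 13, 18, 19, 20, 22, 24, 25, 30]
|union| = 11

11


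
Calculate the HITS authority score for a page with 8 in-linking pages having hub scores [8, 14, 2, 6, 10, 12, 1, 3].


Authority = sum of hub scores of in-linkers
In-link 1: hub score = 8
In-link 2: hub score = 14
In-link 3: hub score = 2
In-link 4: hub score = 6
In-link 5: hub score = 10
In-link 6: hub score = 12
In-link 7: hub score = 1
In-link 8: hub score = 3
Authority = 8 + 14 + 2 + 6 + 10 + 12 + 1 + 3 = 56

56


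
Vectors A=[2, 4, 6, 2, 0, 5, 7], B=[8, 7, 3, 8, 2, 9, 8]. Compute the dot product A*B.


Dot product = sum of element-wise products
A[0]*B[0] = 2*8 = 16
A[1]*B[1] = 4*7 = 28
A[2]*B[2] = 6*3 = 18
A[3]*B[3] = 2*8 = 16
A[4]*B[4] = 0*2 = 0
A[5]*B[5] = 5*9 = 45
A[6]*B[6] = 7*8 = 56
Sum = 16 + 28 + 18 + 16 + 0 + 45 + 56 = 179

179


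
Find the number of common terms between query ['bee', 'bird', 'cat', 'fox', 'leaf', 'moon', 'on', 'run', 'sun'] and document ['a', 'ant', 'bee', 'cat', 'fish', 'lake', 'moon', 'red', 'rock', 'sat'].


Query terms: ['bee', 'bird', 'cat', 'fox', 'leaf', 'moon', 'on', 'run', 'sun']
Document terms: ['a', 'ant', 'bee', 'cat', 'fish', 'lake', 'moon', 'red', 'rock', 'sat']
Common terms: ['bee', 'cat', 'moon']
Overlap count = 3

3


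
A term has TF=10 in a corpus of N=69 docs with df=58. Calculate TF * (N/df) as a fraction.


TF * (N/df)
= 10 * (69/58)
= 10 * 69/58
= 345/29

345/29


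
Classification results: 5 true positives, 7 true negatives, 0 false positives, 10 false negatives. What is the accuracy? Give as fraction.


Accuracy = (TP + TN) / (TP + TN + FP + FN)
TP + TN = 5 + 7 = 12
Total = 5 + 7 + 0 + 10 = 22
Accuracy = 12 / 22 = 6/11

6/11


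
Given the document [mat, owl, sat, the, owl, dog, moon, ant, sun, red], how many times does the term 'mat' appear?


Document has 10 words
Scanning for 'mat':
Found at positions: [0]
Count = 1

1


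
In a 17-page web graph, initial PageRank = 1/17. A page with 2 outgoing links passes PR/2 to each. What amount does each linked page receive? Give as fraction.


Initial PR = 1/17 = 1/17
Outlinks = 2
Contribution per link = PR / outlinks
= 1/17 / 2
= 1/34

1/34


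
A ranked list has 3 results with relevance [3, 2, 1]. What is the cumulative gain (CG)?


Cumulative Gain = sum of relevance scores
Position 1: rel=3, running sum=3
Position 2: rel=2, running sum=5
Position 3: rel=1, running sum=6
CG = 6

6


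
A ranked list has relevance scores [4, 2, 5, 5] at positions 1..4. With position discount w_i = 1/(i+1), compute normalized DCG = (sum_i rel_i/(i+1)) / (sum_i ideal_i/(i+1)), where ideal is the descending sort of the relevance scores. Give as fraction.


Position discount weights w_i = 1/(i+1) for i=1..4:
Weights = [1/2, 1/3, 1/4, 1/5]
Actual relevance: [4, 2, 5, 5]
DCG = 4/2 + 2/3 + 5/4 + 5/5 = 59/12
Ideal relevance (sorted desc): [5, 5, 4, 2]
Ideal DCG = 5/2 + 5/3 + 4/4 + 2/5 = 167/30
nDCG = DCG / ideal_DCG = 59/12 / 167/30 = 295/334

295/334


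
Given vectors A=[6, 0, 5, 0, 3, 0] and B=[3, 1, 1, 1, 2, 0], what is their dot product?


Dot product = sum of element-wise products
A[0]*B[0] = 6*3 = 18
A[1]*B[1] = 0*1 = 0
A[2]*B[2] = 5*1 = 5
A[3]*B[3] = 0*1 = 0
A[4]*B[4] = 3*2 = 6
A[5]*B[5] = 0*0 = 0
Sum = 18 + 0 + 5 + 0 + 6 + 0 = 29

29


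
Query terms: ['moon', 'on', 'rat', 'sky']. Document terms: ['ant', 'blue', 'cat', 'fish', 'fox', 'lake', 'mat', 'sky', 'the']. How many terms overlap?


Query terms: ['moon', 'on', 'rat', 'sky']
Document terms: ['ant', 'blue', 'cat', 'fish', 'fox', 'lake', 'mat', 'sky', 'the']
Common terms: ['sky']
Overlap count = 1

1


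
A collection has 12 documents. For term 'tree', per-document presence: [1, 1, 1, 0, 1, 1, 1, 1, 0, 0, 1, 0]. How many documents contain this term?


Checking each document for 'tree':
Doc 1: present
Doc 2: present
Doc 3: present
Doc 4: absent
Doc 5: present
Doc 6: present
Doc 7: present
Doc 8: present
Doc 9: absent
Doc 10: absent
Doc 11: present
Doc 12: absent
df = sum of presences = 1 + 1 + 1 + 0 + 1 + 1 + 1 + 1 + 0 + 0 + 1 + 0 = 8

8


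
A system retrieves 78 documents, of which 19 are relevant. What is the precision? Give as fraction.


Precision = relevant_retrieved / total_retrieved
= 19 / 78
= 19 / (19 + 59)
= 19/78

19/78


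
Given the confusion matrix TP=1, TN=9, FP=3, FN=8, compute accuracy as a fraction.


Accuracy = (TP + TN) / (TP + TN + FP + FN)
TP + TN = 1 + 9 = 10
Total = 1 + 9 + 3 + 8 = 21
Accuracy = 10 / 21 = 10/21

10/21


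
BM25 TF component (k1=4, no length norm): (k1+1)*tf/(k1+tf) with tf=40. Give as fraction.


BM25 TF component = (k1+1)*tf / (k1+tf)
k1 = 4, tf = 40
Numerator = (4+1)*40 = 200
Denominator = 4 + 40 = 44
= 200/44 = 50/11

50/11


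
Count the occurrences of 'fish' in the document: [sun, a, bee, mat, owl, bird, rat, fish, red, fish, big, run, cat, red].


Document has 14 words
Scanning for 'fish':
Found at positions: [7, 9]
Count = 2

2


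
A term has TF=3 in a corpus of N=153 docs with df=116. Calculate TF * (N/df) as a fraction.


TF * (N/df)
= 3 * (153/116)
= 3 * 153/116
= 459/116

459/116


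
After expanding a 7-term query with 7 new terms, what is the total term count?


Original terms: 7
Expansion terms: 7
Total = 7 + 7 = 14

14


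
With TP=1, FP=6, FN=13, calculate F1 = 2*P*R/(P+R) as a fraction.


F1 = 2 * P * R / (P + R)
P = TP/(TP+FP) = 1/7 = 1/7
R = TP/(TP+FN) = 1/14 = 1/14
2 * P * R = 2 * 1/7 * 1/14 = 1/49
P + R = 1/7 + 1/14 = 3/14
F1 = 1/49 / 3/14 = 2/21

2/21


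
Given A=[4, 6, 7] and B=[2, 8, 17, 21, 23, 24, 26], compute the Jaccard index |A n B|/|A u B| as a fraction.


A intersect B = []
|A intersect B| = 0
A union B = [2, 4, 6, 7, 8, 17, 21, 23, 24, 26]
|A union B| = 10
Jaccard = 0/10 = 0

0


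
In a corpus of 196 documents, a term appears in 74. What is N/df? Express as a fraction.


IDF ratio = N / df
= 196 / 74
= 98/37

98/37


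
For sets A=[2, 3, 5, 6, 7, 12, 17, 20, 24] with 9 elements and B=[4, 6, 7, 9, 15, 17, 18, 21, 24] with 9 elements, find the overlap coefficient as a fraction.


A intersect B = [6, 7, 17, 24]
|A intersect B| = 4
min(|A|, |B|) = min(9, 9) = 9
Overlap = 4 / 9 = 4/9

4/9


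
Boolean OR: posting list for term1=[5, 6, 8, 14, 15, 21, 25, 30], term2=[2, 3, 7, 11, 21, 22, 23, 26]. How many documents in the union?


Boolean OR: find union of posting lists
term1 docs: [5, 6, 8, 14, 15, 21, 25, 30]
term2 docs: [2, 3, 7, 11, 21, 22, 23, 26]
Union: [2, 3, 5, 6, 7, 8, 11, 14, 15, 21, 22, 23, 25, 26, 30]
|union| = 15

15


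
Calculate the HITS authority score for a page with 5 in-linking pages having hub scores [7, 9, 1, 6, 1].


Authority = sum of hub scores of in-linkers
In-link 1: hub score = 7
In-link 2: hub score = 9
In-link 3: hub score = 1
In-link 4: hub score = 6
In-link 5: hub score = 1
Authority = 7 + 9 + 1 + 6 + 1 = 24

24


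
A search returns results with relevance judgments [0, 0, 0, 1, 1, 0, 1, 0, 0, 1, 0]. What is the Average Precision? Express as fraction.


Computing P@k for each relevant position:
Position 1: not relevant
Position 2: not relevant
Position 3: not relevant
Position 4: relevant, P@4 = 1/4 = 1/4
Position 5: relevant, P@5 = 2/5 = 2/5
Position 6: not relevant
Position 7: relevant, P@7 = 3/7 = 3/7
Position 8: not relevant
Position 9: not relevant
Position 10: relevant, P@10 = 4/10 = 2/5
Position 11: not relevant
Sum of P@k = 1/4 + 2/5 + 3/7 + 2/5 = 207/140
AP = 207/140 / 4 = 207/560

207/560


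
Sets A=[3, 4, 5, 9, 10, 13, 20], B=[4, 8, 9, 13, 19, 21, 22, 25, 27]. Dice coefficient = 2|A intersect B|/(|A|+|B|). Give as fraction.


A intersect B = [4, 9, 13]
|A intersect B| = 3
|A| = 7, |B| = 9
Dice = 2*3 / (7+9)
= 6 / 16 = 3/8

3/8


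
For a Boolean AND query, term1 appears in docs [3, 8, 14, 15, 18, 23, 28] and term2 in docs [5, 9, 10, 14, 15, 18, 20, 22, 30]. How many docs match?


Boolean AND: find intersection of posting lists
term1 docs: [3, 8, 14, 15, 18, 23, 28]
term2 docs: [5, 9, 10, 14, 15, 18, 20, 22, 30]
Intersection: [14, 15, 18]
|intersection| = 3

3


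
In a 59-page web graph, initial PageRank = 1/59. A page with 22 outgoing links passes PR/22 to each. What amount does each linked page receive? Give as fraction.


Initial PR = 1/59 = 1/59
Outlinks = 22
Contribution per link = PR / outlinks
= 1/59 / 22
= 1/1298

1/1298


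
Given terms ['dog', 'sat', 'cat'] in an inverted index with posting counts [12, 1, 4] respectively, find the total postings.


Summing posting list sizes:
'dog': 12 postings
'sat': 1 postings
'cat': 4 postings
Total = 12 + 1 + 4 = 17

17


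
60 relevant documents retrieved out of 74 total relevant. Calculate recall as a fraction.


Recall = retrieved_relevant / total_relevant
= 60 / 74
= 60 / (60 + 14)
= 30/37

30/37


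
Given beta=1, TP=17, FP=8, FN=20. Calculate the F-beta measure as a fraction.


P = TP/(TP+FP) = 17/25 = 17/25
R = TP/(TP+FN) = 17/37 = 17/37
beta^2 = 1^2 = 1
(1 + beta^2) = 2
Numerator = (1+beta^2)*P*R = 578/925
Denominator = beta^2*P + R = 17/25 + 17/37 = 1054/925
F_beta = 17/31

17/31


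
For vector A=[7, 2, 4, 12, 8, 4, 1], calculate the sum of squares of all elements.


|A|^2 = sum of squared components
A[0]^2 = 7^2 = 49
A[1]^2 = 2^2 = 4
A[2]^2 = 4^2 = 16
A[3]^2 = 12^2 = 144
A[4]^2 = 8^2 = 64
A[5]^2 = 4^2 = 16
A[6]^2 = 1^2 = 1
Sum = 49 + 4 + 16 + 144 + 64 + 16 + 1 = 294

294


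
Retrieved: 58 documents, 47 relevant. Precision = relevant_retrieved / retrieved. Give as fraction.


Precision = relevant_retrieved / total_retrieved
= 47 / 58
= 47 / (47 + 11)
= 47/58

47/58


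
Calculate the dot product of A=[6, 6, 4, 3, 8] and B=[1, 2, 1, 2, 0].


Dot product = sum of element-wise products
A[0]*B[0] = 6*1 = 6
A[1]*B[1] = 6*2 = 12
A[2]*B[2] = 4*1 = 4
A[3]*B[3] = 3*2 = 6
A[4]*B[4] = 8*0 = 0
Sum = 6 + 12 + 4 + 6 + 0 = 28

28


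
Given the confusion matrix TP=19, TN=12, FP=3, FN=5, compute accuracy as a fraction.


Accuracy = (TP + TN) / (TP + TN + FP + FN)
TP + TN = 19 + 12 = 31
Total = 19 + 12 + 3 + 5 = 39
Accuracy = 31 / 39 = 31/39

31/39


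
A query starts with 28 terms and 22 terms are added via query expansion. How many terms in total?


Original terms: 28
Expansion terms: 22
Total = 28 + 22 = 50

50


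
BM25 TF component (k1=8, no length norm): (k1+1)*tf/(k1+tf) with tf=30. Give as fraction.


BM25 TF component = (k1+1)*tf / (k1+tf)
k1 = 8, tf = 30
Numerator = (8+1)*30 = 270
Denominator = 8 + 30 = 38
= 270/38 = 135/19

135/19


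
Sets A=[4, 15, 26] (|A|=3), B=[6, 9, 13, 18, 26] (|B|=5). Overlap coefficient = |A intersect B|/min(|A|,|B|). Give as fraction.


A intersect B = [26]
|A intersect B| = 1
min(|A|, |B|) = min(3, 5) = 3
Overlap = 1 / 3 = 1/3

1/3


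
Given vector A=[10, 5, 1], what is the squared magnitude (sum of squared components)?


|A|^2 = sum of squared components
A[0]^2 = 10^2 = 100
A[1]^2 = 5^2 = 25
A[2]^2 = 1^2 = 1
Sum = 100 + 25 + 1 = 126

126


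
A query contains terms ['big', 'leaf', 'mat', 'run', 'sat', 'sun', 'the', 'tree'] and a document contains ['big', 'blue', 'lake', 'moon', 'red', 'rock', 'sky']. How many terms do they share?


Query terms: ['big', 'leaf', 'mat', 'run', 'sat', 'sun', 'the', 'tree']
Document terms: ['big', 'blue', 'lake', 'moon', 'red', 'rock', 'sky']
Common terms: ['big']
Overlap count = 1

1


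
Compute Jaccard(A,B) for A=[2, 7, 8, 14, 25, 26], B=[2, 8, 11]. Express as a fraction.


A intersect B = [2, 8]
|A intersect B| = 2
A union B = [2, 7, 8, 11, 14, 25, 26]
|A union B| = 7
Jaccard = 2/7 = 2/7

2/7


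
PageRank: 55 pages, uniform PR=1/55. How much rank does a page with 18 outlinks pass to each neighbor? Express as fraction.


Initial PR = 1/55 = 1/55
Outlinks = 18
Contribution per link = PR / outlinks
= 1/55 / 18
= 1/990

1/990


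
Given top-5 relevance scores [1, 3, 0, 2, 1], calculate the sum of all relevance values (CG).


Cumulative Gain = sum of relevance scores
Position 1: rel=1, running sum=1
Position 2: rel=3, running sum=4
Position 3: rel=0, running sum=4
Position 4: rel=2, running sum=6
Position 5: rel=1, running sum=7
CG = 7

7


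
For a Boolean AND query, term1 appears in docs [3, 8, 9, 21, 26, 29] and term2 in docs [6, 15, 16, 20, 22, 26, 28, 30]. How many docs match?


Boolean AND: find intersection of posting lists
term1 docs: [3, 8, 9, 21, 26, 29]
term2 docs: [6, 15, 16, 20, 22, 26, 28, 30]
Intersection: [26]
|intersection| = 1

1


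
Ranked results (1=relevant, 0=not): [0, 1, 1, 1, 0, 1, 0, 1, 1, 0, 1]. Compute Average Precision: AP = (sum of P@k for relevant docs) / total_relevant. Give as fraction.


Computing P@k for each relevant position:
Position 1: not relevant
Position 2: relevant, P@2 = 1/2 = 1/2
Position 3: relevant, P@3 = 2/3 = 2/3
Position 4: relevant, P@4 = 3/4 = 3/4
Position 5: not relevant
Position 6: relevant, P@6 = 4/6 = 2/3
Position 7: not relevant
Position 8: relevant, P@8 = 5/8 = 5/8
Position 9: relevant, P@9 = 6/9 = 2/3
Position 10: not relevant
Position 11: relevant, P@11 = 7/11 = 7/11
Sum of P@k = 1/2 + 2/3 + 3/4 + 2/3 + 5/8 + 2/3 + 7/11 = 397/88
AP = 397/88 / 7 = 397/616

397/616


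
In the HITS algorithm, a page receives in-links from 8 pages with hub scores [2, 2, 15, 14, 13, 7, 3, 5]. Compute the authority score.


Authority = sum of hub scores of in-linkers
In-link 1: hub score = 2
In-link 2: hub score = 2
In-link 3: hub score = 15
In-link 4: hub score = 14
In-link 5: hub score = 13
In-link 6: hub score = 7
In-link 7: hub score = 3
In-link 8: hub score = 5
Authority = 2 + 2 + 15 + 14 + 13 + 7 + 3 + 5 = 61

61


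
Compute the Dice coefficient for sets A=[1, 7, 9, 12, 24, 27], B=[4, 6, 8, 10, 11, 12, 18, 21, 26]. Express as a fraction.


A intersect B = [12]
|A intersect B| = 1
|A| = 6, |B| = 9
Dice = 2*1 / (6+9)
= 2 / 15 = 2/15

2/15


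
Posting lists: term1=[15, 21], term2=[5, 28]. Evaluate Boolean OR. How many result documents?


Boolean OR: find union of posting lists
term1 docs: [15, 21]
term2 docs: [5, 28]
Union: [5, 15, 21, 28]
|union| = 4

4


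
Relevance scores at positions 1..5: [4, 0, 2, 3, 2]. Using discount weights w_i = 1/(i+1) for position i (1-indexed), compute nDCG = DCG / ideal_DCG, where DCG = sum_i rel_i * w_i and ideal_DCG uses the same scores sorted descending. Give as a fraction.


Position discount weights w_i = 1/(i+1) for i=1..5:
Weights = [1/2, 1/3, 1/4, 1/5, 1/6]
Actual relevance: [4, 0, 2, 3, 2]
DCG = 4/2 + 0/3 + 2/4 + 3/5 + 2/6 = 103/30
Ideal relevance (sorted desc): [4, 3, 2, 2, 0]
Ideal DCG = 4/2 + 3/3 + 2/4 + 2/5 + 0/6 = 39/10
nDCG = DCG / ideal_DCG = 103/30 / 39/10 = 103/117

103/117


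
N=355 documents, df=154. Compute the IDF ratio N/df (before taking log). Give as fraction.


IDF ratio = N / df
= 355 / 154
= 355/154

355/154


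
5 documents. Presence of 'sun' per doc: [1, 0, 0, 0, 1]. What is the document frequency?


Checking each document for 'sun':
Doc 1: present
Doc 2: absent
Doc 3: absent
Doc 4: absent
Doc 5: present
df = sum of presences = 1 + 0 + 0 + 0 + 1 = 2

2


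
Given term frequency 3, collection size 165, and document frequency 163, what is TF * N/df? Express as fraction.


TF * (N/df)
= 3 * (165/163)
= 3 * 165/163
= 495/163

495/163


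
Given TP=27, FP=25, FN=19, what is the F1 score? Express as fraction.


F1 = 2 * P * R / (P + R)
P = TP/(TP+FP) = 27/52 = 27/52
R = TP/(TP+FN) = 27/46 = 27/46
2 * P * R = 2 * 27/52 * 27/46 = 729/1196
P + R = 27/52 + 27/46 = 1323/1196
F1 = 729/1196 / 1323/1196 = 27/49

27/49


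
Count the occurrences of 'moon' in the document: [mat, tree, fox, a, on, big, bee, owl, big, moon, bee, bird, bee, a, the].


Document has 15 words
Scanning for 'moon':
Found at positions: [9]
Count = 1

1


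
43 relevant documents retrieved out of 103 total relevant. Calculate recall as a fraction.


Recall = retrieved_relevant / total_relevant
= 43 / 103
= 43 / (43 + 60)
= 43/103

43/103


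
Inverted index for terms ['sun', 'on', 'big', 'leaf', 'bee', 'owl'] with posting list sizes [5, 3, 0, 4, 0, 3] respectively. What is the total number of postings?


Summing posting list sizes:
'sun': 5 postings
'on': 3 postings
'big': 0 postings
'leaf': 4 postings
'bee': 0 postings
'owl': 3 postings
Total = 5 + 3 + 0 + 4 + 0 + 3 = 15

15


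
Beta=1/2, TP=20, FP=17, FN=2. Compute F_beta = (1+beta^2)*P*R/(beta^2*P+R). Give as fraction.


P = TP/(TP+FP) = 20/37 = 20/37
R = TP/(TP+FN) = 20/22 = 10/11
beta^2 = 1/2^2 = 1/4
(1 + beta^2) = 5/4
Numerator = (1+beta^2)*P*R = 250/407
Denominator = beta^2*P + R = 5/37 + 10/11 = 425/407
F_beta = 10/17

10/17


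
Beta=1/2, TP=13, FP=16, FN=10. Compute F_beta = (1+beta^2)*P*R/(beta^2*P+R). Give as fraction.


P = TP/(TP+FP) = 13/29 = 13/29
R = TP/(TP+FN) = 13/23 = 13/23
beta^2 = 1/2^2 = 1/4
(1 + beta^2) = 5/4
Numerator = (1+beta^2)*P*R = 845/2668
Denominator = beta^2*P + R = 13/116 + 13/23 = 1807/2668
F_beta = 65/139

65/139


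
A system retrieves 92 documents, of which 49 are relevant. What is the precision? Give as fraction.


Precision = relevant_retrieved / total_retrieved
= 49 / 92
= 49 / (49 + 43)
= 49/92

49/92


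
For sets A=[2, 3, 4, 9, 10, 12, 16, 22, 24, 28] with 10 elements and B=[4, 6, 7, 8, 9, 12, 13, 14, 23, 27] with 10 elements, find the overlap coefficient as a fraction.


A intersect B = [4, 9, 12]
|A intersect B| = 3
min(|A|, |B|) = min(10, 10) = 10
Overlap = 3 / 10 = 3/10

3/10


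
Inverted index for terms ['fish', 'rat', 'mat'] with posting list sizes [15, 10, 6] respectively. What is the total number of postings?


Summing posting list sizes:
'fish': 15 postings
'rat': 10 postings
'mat': 6 postings
Total = 15 + 10 + 6 = 31

31


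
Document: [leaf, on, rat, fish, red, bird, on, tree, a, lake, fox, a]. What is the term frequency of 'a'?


Document has 12 words
Scanning for 'a':
Found at positions: [8, 11]
Count = 2

2


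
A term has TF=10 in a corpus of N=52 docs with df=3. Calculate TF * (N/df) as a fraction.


TF * (N/df)
= 10 * (52/3)
= 10 * 52/3
= 520/3

520/3


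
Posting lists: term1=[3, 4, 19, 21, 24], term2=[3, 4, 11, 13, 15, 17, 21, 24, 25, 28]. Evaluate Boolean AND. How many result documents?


Boolean AND: find intersection of posting lists
term1 docs: [3, 4, 19, 21, 24]
term2 docs: [3, 4, 11, 13, 15, 17, 21, 24, 25, 28]
Intersection: [3, 4, 21, 24]
|intersection| = 4

4


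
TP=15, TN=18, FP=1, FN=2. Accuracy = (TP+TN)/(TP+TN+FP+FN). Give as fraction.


Accuracy = (TP + TN) / (TP + TN + FP + FN)
TP + TN = 15 + 18 = 33
Total = 15 + 18 + 1 + 2 = 36
Accuracy = 33 / 36 = 11/12

11/12


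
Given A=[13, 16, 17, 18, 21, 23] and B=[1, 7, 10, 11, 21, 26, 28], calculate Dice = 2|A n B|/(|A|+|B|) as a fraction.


A intersect B = [21]
|A intersect B| = 1
|A| = 6, |B| = 7
Dice = 2*1 / (6+7)
= 2 / 13 = 2/13

2/13


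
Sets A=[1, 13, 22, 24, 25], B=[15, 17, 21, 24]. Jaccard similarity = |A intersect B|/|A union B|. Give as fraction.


A intersect B = [24]
|A intersect B| = 1
A union B = [1, 13, 15, 17, 21, 22, 24, 25]
|A union B| = 8
Jaccard = 1/8 = 1/8

1/8


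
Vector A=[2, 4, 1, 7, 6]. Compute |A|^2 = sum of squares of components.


|A|^2 = sum of squared components
A[0]^2 = 2^2 = 4
A[1]^2 = 4^2 = 16
A[2]^2 = 1^2 = 1
A[3]^2 = 7^2 = 49
A[4]^2 = 6^2 = 36
Sum = 4 + 16 + 1 + 49 + 36 = 106

106


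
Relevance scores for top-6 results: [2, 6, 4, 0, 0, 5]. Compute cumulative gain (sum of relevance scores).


Cumulative Gain = sum of relevance scores
Position 1: rel=2, running sum=2
Position 2: rel=6, running sum=8
Position 3: rel=4, running sum=12
Position 4: rel=0, running sum=12
Position 5: rel=0, running sum=12
Position 6: rel=5, running sum=17
CG = 17

17


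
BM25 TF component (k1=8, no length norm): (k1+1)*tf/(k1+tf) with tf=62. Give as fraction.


BM25 TF component = (k1+1)*tf / (k1+tf)
k1 = 8, tf = 62
Numerator = (8+1)*62 = 558
Denominator = 8 + 62 = 70
= 558/70 = 279/35

279/35


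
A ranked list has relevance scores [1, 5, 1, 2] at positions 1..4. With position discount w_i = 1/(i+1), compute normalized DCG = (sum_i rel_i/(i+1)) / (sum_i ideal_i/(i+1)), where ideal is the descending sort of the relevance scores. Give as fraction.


Position discount weights w_i = 1/(i+1) for i=1..4:
Weights = [1/2, 1/3, 1/4, 1/5]
Actual relevance: [1, 5, 1, 2]
DCG = 1/2 + 5/3 + 1/4 + 2/5 = 169/60
Ideal relevance (sorted desc): [5, 2, 1, 1]
Ideal DCG = 5/2 + 2/3 + 1/4 + 1/5 = 217/60
nDCG = DCG / ideal_DCG = 169/60 / 217/60 = 169/217

169/217
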